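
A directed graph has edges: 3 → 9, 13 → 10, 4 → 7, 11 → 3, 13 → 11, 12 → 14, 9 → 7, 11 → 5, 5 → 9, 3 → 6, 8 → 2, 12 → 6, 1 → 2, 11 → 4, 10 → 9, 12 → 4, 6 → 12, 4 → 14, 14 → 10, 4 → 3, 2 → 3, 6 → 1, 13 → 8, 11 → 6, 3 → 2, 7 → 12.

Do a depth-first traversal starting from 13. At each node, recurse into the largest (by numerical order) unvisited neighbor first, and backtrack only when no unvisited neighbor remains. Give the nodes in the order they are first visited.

13 -> 11 -> 6 -> 12 -> 14 -> 10 -> 9 -> 7 -> 4 -> 3 -> 2 -> 1 -> 5 -> 8

Visit 13
13 → 11
11 → 6
6 → 12
12 → 14
14 → 10
10 → 9
9 → 7
12 → 4
4 → 3
3 → 2
6 → 1
11 → 5
13 → 8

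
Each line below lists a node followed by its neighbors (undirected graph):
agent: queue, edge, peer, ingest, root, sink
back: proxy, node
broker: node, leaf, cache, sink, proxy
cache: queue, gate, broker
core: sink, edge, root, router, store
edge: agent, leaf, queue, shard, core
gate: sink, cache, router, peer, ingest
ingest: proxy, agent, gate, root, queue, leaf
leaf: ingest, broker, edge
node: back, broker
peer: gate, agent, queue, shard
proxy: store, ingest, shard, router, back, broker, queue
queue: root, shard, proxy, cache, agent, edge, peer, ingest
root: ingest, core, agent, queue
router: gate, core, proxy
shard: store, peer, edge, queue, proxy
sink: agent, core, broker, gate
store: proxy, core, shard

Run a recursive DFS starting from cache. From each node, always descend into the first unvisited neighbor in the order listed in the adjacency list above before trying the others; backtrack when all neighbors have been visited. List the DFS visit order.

cache, queue, root, ingest, proxy, store, core, sink, agent, edge, leaf, broker, node, back, shard, peer, gate, router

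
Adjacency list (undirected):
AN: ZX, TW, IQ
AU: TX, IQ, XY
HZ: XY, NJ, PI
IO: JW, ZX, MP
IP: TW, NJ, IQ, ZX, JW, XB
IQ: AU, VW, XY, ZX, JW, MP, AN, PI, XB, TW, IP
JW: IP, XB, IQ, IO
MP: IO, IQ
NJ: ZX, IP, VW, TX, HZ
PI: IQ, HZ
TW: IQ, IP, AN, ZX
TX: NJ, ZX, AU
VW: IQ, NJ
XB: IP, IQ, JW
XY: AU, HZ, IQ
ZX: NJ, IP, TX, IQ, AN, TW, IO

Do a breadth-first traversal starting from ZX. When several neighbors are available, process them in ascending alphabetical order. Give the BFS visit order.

ZX → AN → IO → IP → IQ → NJ → TW → TX → JW → MP → XB → AU → PI → VW → XY → HZ

Visit ZX; enqueue AN, IO, IP, IQ, NJ, TW, TX → queue [AN, IO, IP, IQ, NJ, TW, TX]
Visit AN → queue [IO, IP, IQ, NJ, TW, TX]
Visit IO; enqueue JW, MP → queue [IP, IQ, NJ, TW, TX, JW, MP]
Visit IP; enqueue XB → queue [IQ, NJ, TW, TX, JW, MP, XB]
Visit IQ; enqueue AU, PI, VW, XY → queue [NJ, TW, TX, JW, MP, XB, AU, PI, VW, XY]
Visit NJ; enqueue HZ → queue [TW, TX, JW, MP, XB, AU, PI, VW, XY, HZ]
Visit TW → queue [TX, JW, MP, XB, AU, PI, VW, XY, HZ]
Visit TX → queue [JW, MP, XB, AU, PI, VW, XY, HZ]
Visit JW → queue [MP, XB, AU, PI, VW, XY, HZ]
Visit MP → queue [XB, AU, PI, VW, XY, HZ]
Visit XB → queue [AU, PI, VW, XY, HZ]
Visit AU → queue [PI, VW, XY, HZ]
Visit PI → queue [VW, XY, HZ]
Visit VW → queue [XY, HZ]
Visit XY → queue [HZ]
Visit HZ → queue []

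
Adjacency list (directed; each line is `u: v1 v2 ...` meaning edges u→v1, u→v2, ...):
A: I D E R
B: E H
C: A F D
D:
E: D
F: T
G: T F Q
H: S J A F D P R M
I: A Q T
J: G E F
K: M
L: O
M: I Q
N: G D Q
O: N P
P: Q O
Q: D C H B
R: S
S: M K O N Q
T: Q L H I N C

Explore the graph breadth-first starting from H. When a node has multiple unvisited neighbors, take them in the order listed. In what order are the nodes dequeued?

Visit H; enqueue S, J, A, F, D, P, R, M → queue [S, J, A, F, D, P, R, M]
Visit S; enqueue K, O, N, Q → queue [J, A, F, D, P, R, M, K, O, N, Q]
Visit J; enqueue G, E → queue [A, F, D, P, R, M, K, O, N, Q, G, E]
Visit A; enqueue I → queue [F, D, P, R, M, K, O, N, Q, G, E, I]
Visit F; enqueue T → queue [D, P, R, M, K, O, N, Q, G, E, I, T]
Visit D → queue [P, R, M, K, O, N, Q, G, E, I, T]
Visit P → queue [R, M, K, O, N, Q, G, E, I, T]
Visit R → queue [M, K, O, N, Q, G, E, I, T]
Visit M → queue [K, O, N, Q, G, E, I, T]
Visit K → queue [O, N, Q, G, E, I, T]
Visit O → queue [N, Q, G, E, I, T]
Visit N → queue [Q, G, E, I, T]
Visit Q; enqueue C, B → queue [G, E, I, T, C, B]
Visit G → queue [E, I, T, C, B]
Visit E → queue [I, T, C, B]
Visit I → queue [T, C, B]
Visit T; enqueue L → queue [C, B, L]
Visit C → queue [B, L]
Visit B → queue [L]
Visit L → queue []

H → S → J → A → F → D → P → R → M → K → O → N → Q → G → E → I → T → C → B → L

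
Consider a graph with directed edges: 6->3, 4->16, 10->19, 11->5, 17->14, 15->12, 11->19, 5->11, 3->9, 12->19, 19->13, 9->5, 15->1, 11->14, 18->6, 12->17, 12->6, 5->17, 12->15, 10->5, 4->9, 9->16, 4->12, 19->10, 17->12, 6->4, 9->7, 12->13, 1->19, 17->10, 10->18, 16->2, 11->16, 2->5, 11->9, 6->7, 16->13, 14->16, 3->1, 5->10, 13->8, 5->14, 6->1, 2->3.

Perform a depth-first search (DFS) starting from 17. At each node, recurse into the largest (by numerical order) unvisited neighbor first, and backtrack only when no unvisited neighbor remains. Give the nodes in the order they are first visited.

17 → 14 → 16 → 13 → 8 → 2 → 5 → 11 → 19 → 10 → 18 → 6 → 7 → 4 → 12 → 15 → 1 → 9 → 3

Visit 17
17 → 14
14 → 16
16 → 13
13 → 8
16 → 2
2 → 5
5 → 11
11 → 19
19 → 10
10 → 18
18 → 6
6 → 7
6 → 4
4 → 12
12 → 15
15 → 1
4 → 9
6 → 3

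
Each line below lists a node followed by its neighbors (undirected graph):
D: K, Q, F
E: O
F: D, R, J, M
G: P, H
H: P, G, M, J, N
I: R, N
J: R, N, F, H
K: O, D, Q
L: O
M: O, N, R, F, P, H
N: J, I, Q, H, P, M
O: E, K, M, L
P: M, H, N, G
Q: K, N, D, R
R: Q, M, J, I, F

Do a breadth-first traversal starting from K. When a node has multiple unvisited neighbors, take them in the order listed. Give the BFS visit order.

Visit K; enqueue O, D, Q → queue [O, D, Q]
Visit O; enqueue E, M, L → queue [D, Q, E, M, L]
Visit D; enqueue F → queue [Q, E, M, L, F]
Visit Q; enqueue N, R → queue [E, M, L, F, N, R]
Visit E → queue [M, L, F, N, R]
Visit M; enqueue P, H → queue [L, F, N, R, P, H]
Visit L → queue [F, N, R, P, H]
Visit F; enqueue J → queue [N, R, P, H, J]
Visit N; enqueue I → queue [R, P, H, J, I]
Visit R → queue [P, H, J, I]
Visit P; enqueue G → queue [H, J, I, G]
Visit H → queue [J, I, G]
Visit J → queue [I, G]
Visit I → queue [G]
Visit G → queue []

K, O, D, Q, E, M, L, F, N, R, P, H, J, I, G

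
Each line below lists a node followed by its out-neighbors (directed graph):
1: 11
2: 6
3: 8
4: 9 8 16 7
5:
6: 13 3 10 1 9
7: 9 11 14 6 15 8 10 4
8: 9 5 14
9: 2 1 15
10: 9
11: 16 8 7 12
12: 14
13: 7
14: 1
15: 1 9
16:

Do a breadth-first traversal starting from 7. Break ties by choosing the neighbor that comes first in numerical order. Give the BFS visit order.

Visit 7; enqueue 4, 6, 8, 9, 10, 11, 14, 15 → queue [4, 6, 8, 9, 10, 11, 14, 15]
Visit 4; enqueue 16 → queue [6, 8, 9, 10, 11, 14, 15, 16]
Visit 6; enqueue 1, 3, 13 → queue [8, 9, 10, 11, 14, 15, 16, 1, 3, 13]
Visit 8; enqueue 5 → queue [9, 10, 11, 14, 15, 16, 1, 3, 13, 5]
Visit 9; enqueue 2 → queue [10, 11, 14, 15, 16, 1, 3, 13, 5, 2]
Visit 10 → queue [11, 14, 15, 16, 1, 3, 13, 5, 2]
Visit 11; enqueue 12 → queue [14, 15, 16, 1, 3, 13, 5, 2, 12]
Visit 14 → queue [15, 16, 1, 3, 13, 5, 2, 12]
Visit 15 → queue [16, 1, 3, 13, 5, 2, 12]
Visit 16 → queue [1, 3, 13, 5, 2, 12]
Visit 1 → queue [3, 13, 5, 2, 12]
Visit 3 → queue [13, 5, 2, 12]
Visit 13 → queue [5, 2, 12]
Visit 5 → queue [2, 12]
Visit 2 → queue [12]
Visit 12 → queue []

7, 4, 6, 8, 9, 10, 11, 14, 15, 16, 1, 3, 13, 5, 2, 12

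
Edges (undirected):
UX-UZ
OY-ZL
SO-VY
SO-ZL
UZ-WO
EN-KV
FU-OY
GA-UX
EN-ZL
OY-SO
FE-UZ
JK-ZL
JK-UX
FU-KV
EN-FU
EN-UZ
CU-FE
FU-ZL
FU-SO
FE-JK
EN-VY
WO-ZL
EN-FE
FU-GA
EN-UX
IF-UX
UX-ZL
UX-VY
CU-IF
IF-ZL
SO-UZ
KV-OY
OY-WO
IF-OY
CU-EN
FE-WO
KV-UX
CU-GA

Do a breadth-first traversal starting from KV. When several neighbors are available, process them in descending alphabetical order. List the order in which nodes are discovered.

KV, UX, OY, FU, EN, ZL, VY, UZ, JK, IF, GA, WO, SO, FE, CU

Visit KV; enqueue UX, OY, FU, EN → queue [UX, OY, FU, EN]
Visit UX; enqueue ZL, VY, UZ, JK, IF, GA → queue [OY, FU, EN, ZL, VY, UZ, JK, IF, GA]
Visit OY; enqueue WO, SO → queue [FU, EN, ZL, VY, UZ, JK, IF, GA, WO, SO]
Visit FU → queue [EN, ZL, VY, UZ, JK, IF, GA, WO, SO]
Visit EN; enqueue FE, CU → queue [ZL, VY, UZ, JK, IF, GA, WO, SO, FE, CU]
Visit ZL → queue [VY, UZ, JK, IF, GA, WO, SO, FE, CU]
Visit VY → queue [UZ, JK, IF, GA, WO, SO, FE, CU]
Visit UZ → queue [JK, IF, GA, WO, SO, FE, CU]
Visit JK → queue [IF, GA, WO, SO, FE, CU]
Visit IF → queue [GA, WO, SO, FE, CU]
Visit GA → queue [WO, SO, FE, CU]
Visit WO → queue [SO, FE, CU]
Visit SO → queue [FE, CU]
Visit FE → queue [CU]
Visit CU → queue []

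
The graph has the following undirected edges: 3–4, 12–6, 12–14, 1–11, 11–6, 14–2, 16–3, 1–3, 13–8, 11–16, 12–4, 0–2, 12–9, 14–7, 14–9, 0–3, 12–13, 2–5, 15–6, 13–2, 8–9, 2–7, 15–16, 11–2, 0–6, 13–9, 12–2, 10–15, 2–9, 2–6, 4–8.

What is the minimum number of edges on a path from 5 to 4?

3

Level 0: 5
Level 1: 2
Level 2: 0, 6, 7, 9, 11, 12, 13, 14
Level 3: 1, 3, 4, 8, 15, 16
Level 4: 10
4 first appears at level 3.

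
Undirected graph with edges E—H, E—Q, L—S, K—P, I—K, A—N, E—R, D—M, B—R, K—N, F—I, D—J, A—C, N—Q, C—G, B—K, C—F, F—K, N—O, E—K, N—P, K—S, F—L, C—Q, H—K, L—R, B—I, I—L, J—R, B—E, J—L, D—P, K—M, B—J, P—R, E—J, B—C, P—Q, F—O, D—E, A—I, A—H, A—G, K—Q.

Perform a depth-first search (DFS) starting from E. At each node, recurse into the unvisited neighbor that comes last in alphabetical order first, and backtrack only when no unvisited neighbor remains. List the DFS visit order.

Visit E
E → R
R → P
P → Q
Q → N
N → O
O → F
F → L
L → S
S → K
K → M
M → D
D → J
J → B
B → I
I → A
A → H
A → G
G → C

E -> R -> P -> Q -> N -> O -> F -> L -> S -> K -> M -> D -> J -> B -> I -> A -> H -> G -> C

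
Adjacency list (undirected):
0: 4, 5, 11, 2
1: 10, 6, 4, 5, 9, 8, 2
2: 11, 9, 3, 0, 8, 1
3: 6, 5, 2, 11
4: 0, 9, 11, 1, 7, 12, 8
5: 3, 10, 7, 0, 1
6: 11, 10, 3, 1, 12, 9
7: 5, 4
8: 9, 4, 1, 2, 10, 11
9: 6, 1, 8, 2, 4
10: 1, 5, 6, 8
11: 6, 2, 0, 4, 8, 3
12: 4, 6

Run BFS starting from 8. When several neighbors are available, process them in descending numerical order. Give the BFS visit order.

8, 11, 10, 9, 4, 2, 1, 6, 3, 0, 5, 12, 7

Visit 8; enqueue 11, 10, 9, 4, 2, 1 → queue [11, 10, 9, 4, 2, 1]
Visit 11; enqueue 6, 3, 0 → queue [10, 9, 4, 2, 1, 6, 3, 0]
Visit 10; enqueue 5 → queue [9, 4, 2, 1, 6, 3, 0, 5]
Visit 9 → queue [4, 2, 1, 6, 3, 0, 5]
Visit 4; enqueue 12, 7 → queue [2, 1, 6, 3, 0, 5, 12, 7]
Visit 2 → queue [1, 6, 3, 0, 5, 12, 7]
Visit 1 → queue [6, 3, 0, 5, 12, 7]
Visit 6 → queue [3, 0, 5, 12, 7]
Visit 3 → queue [0, 5, 12, 7]
Visit 0 → queue [5, 12, 7]
Visit 5 → queue [12, 7]
Visit 12 → queue [7]
Visit 7 → queue []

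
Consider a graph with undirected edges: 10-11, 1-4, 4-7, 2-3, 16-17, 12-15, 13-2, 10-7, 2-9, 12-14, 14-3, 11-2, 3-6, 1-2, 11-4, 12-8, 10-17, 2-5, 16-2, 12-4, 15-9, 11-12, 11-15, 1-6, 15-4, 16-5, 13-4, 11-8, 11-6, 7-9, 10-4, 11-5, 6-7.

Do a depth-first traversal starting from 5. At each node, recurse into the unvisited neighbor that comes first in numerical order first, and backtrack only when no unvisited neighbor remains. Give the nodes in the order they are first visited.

5 2 1 4 7 6 3 14 12 8 11 10 17 16 15 9 13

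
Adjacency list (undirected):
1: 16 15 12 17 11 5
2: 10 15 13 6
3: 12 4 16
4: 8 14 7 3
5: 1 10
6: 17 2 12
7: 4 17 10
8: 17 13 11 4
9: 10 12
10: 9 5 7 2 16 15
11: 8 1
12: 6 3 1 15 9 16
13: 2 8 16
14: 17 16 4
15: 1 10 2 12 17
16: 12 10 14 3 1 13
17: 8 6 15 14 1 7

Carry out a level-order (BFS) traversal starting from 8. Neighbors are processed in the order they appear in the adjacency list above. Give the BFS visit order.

Visit 8; enqueue 17, 13, 11, 4 → queue [17, 13, 11, 4]
Visit 17; enqueue 6, 15, 14, 1, 7 → queue [13, 11, 4, 6, 15, 14, 1, 7]
Visit 13; enqueue 2, 16 → queue [11, 4, 6, 15, 14, 1, 7, 2, 16]
Visit 11 → queue [4, 6, 15, 14, 1, 7, 2, 16]
Visit 4; enqueue 3 → queue [6, 15, 14, 1, 7, 2, 16, 3]
Visit 6; enqueue 12 → queue [15, 14, 1, 7, 2, 16, 3, 12]
Visit 15; enqueue 10 → queue [14, 1, 7, 2, 16, 3, 12, 10]
Visit 14 → queue [1, 7, 2, 16, 3, 12, 10]
Visit 1; enqueue 5 → queue [7, 2, 16, 3, 12, 10, 5]
Visit 7 → queue [2, 16, 3, 12, 10, 5]
Visit 2 → queue [16, 3, 12, 10, 5]
Visit 16 → queue [3, 12, 10, 5]
Visit 3 → queue [12, 10, 5]
Visit 12; enqueue 9 → queue [10, 5, 9]
Visit 10 → queue [5, 9]
Visit 5 → queue [9]
Visit 9 → queue []

8, 17, 13, 11, 4, 6, 15, 14, 1, 7, 2, 16, 3, 12, 10, 5, 9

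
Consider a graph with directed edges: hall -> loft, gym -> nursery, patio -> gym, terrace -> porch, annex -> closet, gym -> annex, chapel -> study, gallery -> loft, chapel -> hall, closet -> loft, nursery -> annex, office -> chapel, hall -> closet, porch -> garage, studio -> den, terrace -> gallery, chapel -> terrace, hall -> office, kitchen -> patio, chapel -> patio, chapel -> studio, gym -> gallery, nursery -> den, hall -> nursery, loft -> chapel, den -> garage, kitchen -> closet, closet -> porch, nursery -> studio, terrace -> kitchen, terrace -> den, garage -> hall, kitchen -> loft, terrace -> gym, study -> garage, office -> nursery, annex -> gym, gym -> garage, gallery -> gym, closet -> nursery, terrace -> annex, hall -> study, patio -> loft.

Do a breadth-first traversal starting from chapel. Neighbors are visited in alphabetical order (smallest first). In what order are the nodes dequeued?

Visit chapel; enqueue hall, patio, studio, study, terrace → queue [hall, patio, studio, study, terrace]
Visit hall; enqueue closet, loft, nursery, office → queue [patio, studio, study, terrace, closet, loft, nursery, office]
Visit patio; enqueue gym → queue [studio, study, terrace, closet, loft, nursery, office, gym]
Visit studio; enqueue den → queue [study, terrace, closet, loft, nursery, office, gym, den]
Visit study; enqueue garage → queue [terrace, closet, loft, nursery, office, gym, den, garage]
Visit terrace; enqueue annex, gallery, kitchen, porch → queue [closet, loft, nursery, office, gym, den, garage, annex, gallery, kitchen, porch]
Visit closet → queue [loft, nursery, office, gym, den, garage, annex, gallery, kitchen, porch]
Visit loft → queue [nursery, office, gym, den, garage, annex, gallery, kitchen, porch]
Visit nursery → queue [office, gym, den, garage, annex, gallery, kitchen, porch]
Visit office → queue [gym, den, garage, annex, gallery, kitchen, porch]
Visit gym → queue [den, garage, annex, gallery, kitchen, porch]
Visit den → queue [garage, annex, gallery, kitchen, porch]
Visit garage → queue [annex, gallery, kitchen, porch]
Visit annex → queue [gallery, kitchen, porch]
Visit gallery → queue [kitchen, porch]
Visit kitchen → queue [porch]
Visit porch → queue []

chapel hall patio studio study terrace closet loft nursery office gym den garage annex gallery kitchen porch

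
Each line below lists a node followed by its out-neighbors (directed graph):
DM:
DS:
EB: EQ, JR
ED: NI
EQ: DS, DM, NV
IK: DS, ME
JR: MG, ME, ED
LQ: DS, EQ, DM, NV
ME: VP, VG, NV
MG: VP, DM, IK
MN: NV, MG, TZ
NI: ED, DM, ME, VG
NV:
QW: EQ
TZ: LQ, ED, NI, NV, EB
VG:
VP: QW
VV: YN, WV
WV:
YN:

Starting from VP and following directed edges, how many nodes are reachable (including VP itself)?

6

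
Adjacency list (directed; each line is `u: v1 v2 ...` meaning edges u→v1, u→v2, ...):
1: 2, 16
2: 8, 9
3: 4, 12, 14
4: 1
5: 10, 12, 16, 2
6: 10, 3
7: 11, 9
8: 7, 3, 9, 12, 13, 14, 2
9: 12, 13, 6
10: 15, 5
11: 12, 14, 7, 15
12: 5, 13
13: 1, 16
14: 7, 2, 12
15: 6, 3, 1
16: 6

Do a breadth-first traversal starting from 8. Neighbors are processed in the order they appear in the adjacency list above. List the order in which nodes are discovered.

8, 7, 3, 9, 12, 13, 14, 2, 11, 4, 6, 5, 1, 16, 15, 10

Visit 8; enqueue 7, 3, 9, 12, 13, 14, 2 → queue [7, 3, 9, 12, 13, 14, 2]
Visit 7; enqueue 11 → queue [3, 9, 12, 13, 14, 2, 11]
Visit 3; enqueue 4 → queue [9, 12, 13, 14, 2, 11, 4]
Visit 9; enqueue 6 → queue [12, 13, 14, 2, 11, 4, 6]
Visit 12; enqueue 5 → queue [13, 14, 2, 11, 4, 6, 5]
Visit 13; enqueue 1, 16 → queue [14, 2, 11, 4, 6, 5, 1, 16]
Visit 14 → queue [2, 11, 4, 6, 5, 1, 16]
Visit 2 → queue [11, 4, 6, 5, 1, 16]
Visit 11; enqueue 15 → queue [4, 6, 5, 1, 16, 15]
Visit 4 → queue [6, 5, 1, 16, 15]
Visit 6; enqueue 10 → queue [5, 1, 16, 15, 10]
Visit 5 → queue [1, 16, 15, 10]
Visit 1 → queue [16, 15, 10]
Visit 16 → queue [15, 10]
Visit 15 → queue [10]
Visit 10 → queue []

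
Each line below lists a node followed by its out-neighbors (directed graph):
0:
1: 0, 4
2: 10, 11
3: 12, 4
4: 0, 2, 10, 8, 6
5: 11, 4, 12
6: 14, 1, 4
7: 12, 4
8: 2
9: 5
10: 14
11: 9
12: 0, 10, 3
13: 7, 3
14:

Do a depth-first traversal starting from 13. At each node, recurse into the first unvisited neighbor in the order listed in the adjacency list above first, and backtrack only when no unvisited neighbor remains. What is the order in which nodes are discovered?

Visit 13
13 → 7
7 → 12
12 → 0
12 → 10
10 → 14
12 → 3
3 → 4
4 → 2
2 → 11
11 → 9
9 → 5
4 → 8
4 → 6
6 → 1

13 7 12 0 10 14 3 4 2 11 9 5 8 6 1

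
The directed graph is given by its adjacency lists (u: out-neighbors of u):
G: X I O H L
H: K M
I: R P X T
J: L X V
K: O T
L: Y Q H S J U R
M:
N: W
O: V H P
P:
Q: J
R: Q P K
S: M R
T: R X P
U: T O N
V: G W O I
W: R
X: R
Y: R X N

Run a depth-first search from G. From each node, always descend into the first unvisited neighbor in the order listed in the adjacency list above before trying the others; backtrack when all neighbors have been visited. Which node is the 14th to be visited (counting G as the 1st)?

I

Visit G
G → X
X → R
R → Q
Q → J
J → L
L → Y
Y → N
N → W
L → H
H → K
K → O
O → V
V → I
I → P
I → T
H → M
L → S
L → U

Visit order: G, X, R, Q, J, L, Y, N, W, H, K, O, V, I, P, T, M, S, U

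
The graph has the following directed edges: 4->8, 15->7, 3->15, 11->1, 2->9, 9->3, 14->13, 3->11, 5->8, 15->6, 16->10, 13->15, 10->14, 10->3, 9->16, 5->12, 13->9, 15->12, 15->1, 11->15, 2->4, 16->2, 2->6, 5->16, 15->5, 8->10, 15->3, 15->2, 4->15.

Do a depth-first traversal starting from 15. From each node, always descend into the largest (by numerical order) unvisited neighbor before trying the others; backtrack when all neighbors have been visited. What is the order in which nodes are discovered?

Visit 15
15 → 12
15 → 7
15 → 6
15 → 5
5 → 16
16 → 10
10 → 14
14 → 13
13 → 9
9 → 3
3 → 11
11 → 1
16 → 2
2 → 4
4 → 8

15 -> 12 -> 7 -> 6 -> 5 -> 16 -> 10 -> 14 -> 13 -> 9 -> 3 -> 11 -> 1 -> 2 -> 4 -> 8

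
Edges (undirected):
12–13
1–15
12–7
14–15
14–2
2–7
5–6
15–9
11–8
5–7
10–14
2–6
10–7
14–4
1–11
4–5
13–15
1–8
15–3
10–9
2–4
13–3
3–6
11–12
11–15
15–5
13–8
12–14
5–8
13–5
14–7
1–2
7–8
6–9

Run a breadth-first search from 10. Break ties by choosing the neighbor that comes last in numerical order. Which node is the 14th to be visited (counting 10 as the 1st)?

3

Visit 10; enqueue 14, 9, 7 → queue [14, 9, 7]
Visit 14; enqueue 15, 12, 4, 2 → queue [9, 7, 15, 12, 4, 2]
Visit 9; enqueue 6 → queue [7, 15, 12, 4, 2, 6]
Visit 7; enqueue 8, 5 → queue [15, 12, 4, 2, 6, 8, 5]
Visit 15; enqueue 13, 11, 3, 1 → queue [12, 4, 2, 6, 8, 5, 13, 11, 3, 1]
Visit 12 → queue [4, 2, 6, 8, 5, 13, 11, 3, 1]
Visit 4 → queue [2, 6, 8, 5, 13, 11, 3, 1]
Visit 2 → queue [6, 8, 5, 13, 11, 3, 1]
Visit 6 → queue [8, 5, 13, 11, 3, 1]
Visit 8 → queue [5, 13, 11, 3, 1]
Visit 5 → queue [13, 11, 3, 1]
Visit 13 → queue [11, 3, 1]
Visit 11 → queue [3, 1]
Visit 3 → queue [1]
Visit 1 → queue []

Visit order: 10, 14, 9, 7, 15, 12, 4, 2, 6, 8, 5, 13, 11, 3, 1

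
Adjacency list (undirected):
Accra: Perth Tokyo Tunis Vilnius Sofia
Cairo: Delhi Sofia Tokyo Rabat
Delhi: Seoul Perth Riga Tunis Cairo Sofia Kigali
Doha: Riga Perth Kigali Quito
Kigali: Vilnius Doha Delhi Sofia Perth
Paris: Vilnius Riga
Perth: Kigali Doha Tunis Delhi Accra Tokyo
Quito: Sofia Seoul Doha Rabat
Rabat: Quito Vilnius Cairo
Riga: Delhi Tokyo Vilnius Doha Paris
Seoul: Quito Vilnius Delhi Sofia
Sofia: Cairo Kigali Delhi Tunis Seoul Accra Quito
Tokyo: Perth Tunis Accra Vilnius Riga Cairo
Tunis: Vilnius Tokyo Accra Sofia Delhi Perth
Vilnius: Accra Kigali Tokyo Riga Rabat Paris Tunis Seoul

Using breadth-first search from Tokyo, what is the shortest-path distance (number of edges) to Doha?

2

Level 0: Tokyo
Level 1: Accra, Cairo, Perth, Riga, Tunis, Vilnius
Level 2: Delhi, Doha, Kigali, Paris, Rabat, Seoul, Sofia
Level 3: Quito
Doha first appears at level 2.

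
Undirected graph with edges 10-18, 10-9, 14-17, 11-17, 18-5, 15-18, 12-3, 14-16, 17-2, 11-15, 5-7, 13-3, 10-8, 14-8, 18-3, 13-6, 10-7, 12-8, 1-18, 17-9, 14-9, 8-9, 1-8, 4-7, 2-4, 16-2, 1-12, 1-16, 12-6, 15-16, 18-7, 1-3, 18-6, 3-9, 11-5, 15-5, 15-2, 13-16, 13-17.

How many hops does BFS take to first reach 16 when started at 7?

Level 0: 7
Level 1: 4, 5, 10, 18
Level 2: 1, 2, 3, 6, 8, 9, 11, 15
Level 3: 12, 13, 14, 16, 17
16 first appears at level 3.

3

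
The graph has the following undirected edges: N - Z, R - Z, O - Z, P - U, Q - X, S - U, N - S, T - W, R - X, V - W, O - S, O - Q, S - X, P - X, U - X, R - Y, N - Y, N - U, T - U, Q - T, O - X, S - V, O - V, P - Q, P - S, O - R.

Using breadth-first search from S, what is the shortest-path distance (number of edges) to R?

Level 0: S
Level 1: N, O, P, U, V, X
Level 2: Q, R, T, W, Y, Z
R first appears at level 2.

2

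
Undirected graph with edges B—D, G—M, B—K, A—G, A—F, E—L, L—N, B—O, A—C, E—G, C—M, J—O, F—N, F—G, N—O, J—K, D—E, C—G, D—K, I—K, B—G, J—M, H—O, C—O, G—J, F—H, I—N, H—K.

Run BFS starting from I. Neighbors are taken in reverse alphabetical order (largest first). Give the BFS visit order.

I -> N -> K -> O -> L -> F -> J -> H -> D -> B -> C -> E -> G -> A -> M

Visit I; enqueue N, K → queue [N, K]
Visit N; enqueue O, L, F → queue [K, O, L, F]
Visit K; enqueue J, H, D, B → queue [O, L, F, J, H, D, B]
Visit O; enqueue C → queue [L, F, J, H, D, B, C]
Visit L; enqueue E → queue [F, J, H, D, B, C, E]
Visit F; enqueue G, A → queue [J, H, D, B, C, E, G, A]
Visit J; enqueue M → queue [H, D, B, C, E, G, A, M]
Visit H → queue [D, B, C, E, G, A, M]
Visit D → queue [B, C, E, G, A, M]
Visit B → queue [C, E, G, A, M]
Visit C → queue [E, G, A, M]
Visit E → queue [G, A, M]
Visit G → queue [A, M]
Visit A → queue [M]
Visit M → queue []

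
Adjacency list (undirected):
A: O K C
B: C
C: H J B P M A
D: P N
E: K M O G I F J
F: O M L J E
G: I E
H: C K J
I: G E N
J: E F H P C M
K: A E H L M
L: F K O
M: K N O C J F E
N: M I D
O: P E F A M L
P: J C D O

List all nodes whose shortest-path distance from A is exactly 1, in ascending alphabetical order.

C, K, O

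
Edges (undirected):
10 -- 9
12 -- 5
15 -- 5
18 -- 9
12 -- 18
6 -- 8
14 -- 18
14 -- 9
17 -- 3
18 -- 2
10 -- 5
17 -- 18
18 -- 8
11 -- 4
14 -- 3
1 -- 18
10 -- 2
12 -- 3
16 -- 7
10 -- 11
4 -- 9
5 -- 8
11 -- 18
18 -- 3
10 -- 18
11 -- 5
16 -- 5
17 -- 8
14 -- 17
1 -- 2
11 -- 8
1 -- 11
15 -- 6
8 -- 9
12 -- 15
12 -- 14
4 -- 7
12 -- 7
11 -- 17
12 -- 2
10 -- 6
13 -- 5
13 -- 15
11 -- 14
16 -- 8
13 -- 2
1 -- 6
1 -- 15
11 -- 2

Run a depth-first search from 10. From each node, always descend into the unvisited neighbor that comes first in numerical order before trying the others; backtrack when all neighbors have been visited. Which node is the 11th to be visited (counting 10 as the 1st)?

3

Visit 10
10 → 2
2 → 1
1 → 6
6 → 8
8 → 5
5 → 11
11 → 4
4 → 7
7 → 12
12 → 3
3 → 14
14 → 9
9 → 18
18 → 17
12 → 15
15 → 13
7 → 16

Visit order: 10, 2, 1, 6, 8, 5, 11, 4, 7, 12, 3, 14, 9, 18, 17, 15, 13, 16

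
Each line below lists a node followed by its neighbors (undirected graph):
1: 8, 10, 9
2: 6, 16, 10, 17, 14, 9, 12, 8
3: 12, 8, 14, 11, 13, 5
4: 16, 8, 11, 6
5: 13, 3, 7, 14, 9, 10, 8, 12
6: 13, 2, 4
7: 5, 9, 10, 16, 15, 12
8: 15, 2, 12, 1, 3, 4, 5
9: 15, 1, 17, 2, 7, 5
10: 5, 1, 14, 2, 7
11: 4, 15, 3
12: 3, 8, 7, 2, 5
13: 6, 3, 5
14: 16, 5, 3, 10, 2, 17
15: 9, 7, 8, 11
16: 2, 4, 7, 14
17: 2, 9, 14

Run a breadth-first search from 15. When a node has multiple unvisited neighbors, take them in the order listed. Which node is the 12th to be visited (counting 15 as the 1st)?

12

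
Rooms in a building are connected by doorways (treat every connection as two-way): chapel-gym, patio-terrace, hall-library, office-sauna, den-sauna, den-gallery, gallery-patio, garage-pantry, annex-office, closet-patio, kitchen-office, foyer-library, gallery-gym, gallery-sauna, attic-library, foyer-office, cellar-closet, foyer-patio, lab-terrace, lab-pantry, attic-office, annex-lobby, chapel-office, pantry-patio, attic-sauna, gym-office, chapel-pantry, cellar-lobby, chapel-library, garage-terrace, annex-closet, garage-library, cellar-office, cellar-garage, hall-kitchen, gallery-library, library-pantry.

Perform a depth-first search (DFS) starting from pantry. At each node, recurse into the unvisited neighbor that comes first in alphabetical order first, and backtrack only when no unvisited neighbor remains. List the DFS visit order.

pantry → chapel → gym → gallery → den → sauna → attic → library → foyer → office → annex → closet → cellar → garage → terrace → lab → patio → lobby → kitchen → hall

Visit pantry
pantry → chapel
chapel → gym
gym → gallery
gallery → den
den → sauna
sauna → attic
attic → library
library → foyer
foyer → office
office → annex
annex → closet
closet → cellar
cellar → garage
garage → terrace
terrace → lab
terrace → patio
cellar → lobby
office → kitchen
kitchen → hall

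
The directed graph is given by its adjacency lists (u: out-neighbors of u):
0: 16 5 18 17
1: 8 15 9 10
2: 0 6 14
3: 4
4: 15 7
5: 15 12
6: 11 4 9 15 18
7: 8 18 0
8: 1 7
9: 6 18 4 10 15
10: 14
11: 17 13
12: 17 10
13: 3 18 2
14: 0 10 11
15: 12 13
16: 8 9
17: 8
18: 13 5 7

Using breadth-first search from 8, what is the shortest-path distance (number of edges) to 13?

3

Level 0: 8
Level 1: 1, 7
Level 2: 0, 9, 10, 15, 18
Level 3: 4, 5, 6, 12, 13, 14, 16, 17
Level 4: 2, 3, 11
13 first appears at level 3.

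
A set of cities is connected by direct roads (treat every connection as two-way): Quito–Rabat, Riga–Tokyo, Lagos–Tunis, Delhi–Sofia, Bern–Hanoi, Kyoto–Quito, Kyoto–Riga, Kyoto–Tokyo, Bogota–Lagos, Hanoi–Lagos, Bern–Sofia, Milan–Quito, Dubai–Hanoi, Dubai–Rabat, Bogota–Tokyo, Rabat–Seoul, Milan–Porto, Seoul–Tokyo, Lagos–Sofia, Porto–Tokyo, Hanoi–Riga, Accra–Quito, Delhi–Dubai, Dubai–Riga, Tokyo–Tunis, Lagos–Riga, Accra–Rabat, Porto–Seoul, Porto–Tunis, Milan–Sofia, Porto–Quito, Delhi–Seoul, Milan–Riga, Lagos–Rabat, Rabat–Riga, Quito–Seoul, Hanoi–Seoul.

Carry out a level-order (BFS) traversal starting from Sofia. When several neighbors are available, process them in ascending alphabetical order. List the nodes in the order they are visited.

Sofia Bern Delhi Lagos Milan Hanoi Dubai Seoul Bogota Rabat Riga Tunis Porto Quito Tokyo Accra Kyoto

Visit Sofia; enqueue Bern, Delhi, Lagos, Milan → queue [Bern, Delhi, Lagos, Milan]
Visit Bern; enqueue Hanoi → queue [Delhi, Lagos, Milan, Hanoi]
Visit Delhi; enqueue Dubai, Seoul → queue [Lagos, Milan, Hanoi, Dubai, Seoul]
Visit Lagos; enqueue Bogota, Rabat, Riga, Tunis → queue [Milan, Hanoi, Dubai, Seoul, Bogota, Rabat, Riga, Tunis]
Visit Milan; enqueue Porto, Quito → queue [Hanoi, Dubai, Seoul, Bogota, Rabat, Riga, Tunis, Porto, Quito]
Visit Hanoi → queue [Dubai, Seoul, Bogota, Rabat, Riga, Tunis, Porto, Quito]
Visit Dubai → queue [Seoul, Bogota, Rabat, Riga, Tunis, Porto, Quito]
Visit Seoul; enqueue Tokyo → queue [Bogota, Rabat, Riga, Tunis, Porto, Quito, Tokyo]
Visit Bogota → queue [Rabat, Riga, Tunis, Porto, Quito, Tokyo]
Visit Rabat; enqueue Accra → queue [Riga, Tunis, Porto, Quito, Tokyo, Accra]
Visit Riga; enqueue Kyoto → queue [Tunis, Porto, Quito, Tokyo, Accra, Kyoto]
Visit Tunis → queue [Porto, Quito, Tokyo, Accra, Kyoto]
Visit Porto → queue [Quito, Tokyo, Accra, Kyoto]
Visit Quito → queue [Tokyo, Accra, Kyoto]
Visit Tokyo → queue [Accra, Kyoto]
Visit Accra → queue [Kyoto]
Visit Kyoto → queue []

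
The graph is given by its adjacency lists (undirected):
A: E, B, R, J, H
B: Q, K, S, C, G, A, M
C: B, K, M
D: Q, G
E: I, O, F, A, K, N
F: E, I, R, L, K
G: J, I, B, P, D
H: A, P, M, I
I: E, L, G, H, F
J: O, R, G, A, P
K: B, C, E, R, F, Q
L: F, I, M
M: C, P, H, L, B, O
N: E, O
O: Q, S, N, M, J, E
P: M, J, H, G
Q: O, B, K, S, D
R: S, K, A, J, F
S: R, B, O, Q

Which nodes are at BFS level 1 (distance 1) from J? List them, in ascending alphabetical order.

Level 0: J
Level 1: A, G, O, P, R
Level 2: B, D, E, F, H, I, K, M, N, Q, S
Level 3: C, L

A, G, O, P, R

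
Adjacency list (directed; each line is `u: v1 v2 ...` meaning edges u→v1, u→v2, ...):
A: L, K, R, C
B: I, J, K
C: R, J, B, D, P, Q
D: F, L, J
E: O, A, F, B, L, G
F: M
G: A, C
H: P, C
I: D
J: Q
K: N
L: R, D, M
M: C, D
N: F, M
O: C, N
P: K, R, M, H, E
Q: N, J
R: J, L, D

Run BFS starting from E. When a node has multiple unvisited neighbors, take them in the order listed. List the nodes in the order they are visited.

E -> O -> A -> F -> B -> L -> G -> C -> N -> K -> R -> M -> I -> J -> D -> P -> Q -> H

Visit E; enqueue O, A, F, B, L, G → queue [O, A, F, B, L, G]
Visit O; enqueue C, N → queue [A, F, B, L, G, C, N]
Visit A; enqueue K, R → queue [F, B, L, G, C, N, K, R]
Visit F; enqueue M → queue [B, L, G, C, N, K, R, M]
Visit B; enqueue I, J → queue [L, G, C, N, K, R, M, I, J]
Visit L; enqueue D → queue [G, C, N, K, R, M, I, J, D]
Visit G → queue [C, N, K, R, M, I, J, D]
Visit C; enqueue P, Q → queue [N, K, R, M, I, J, D, P, Q]
Visit N → queue [K, R, M, I, J, D, P, Q]
Visit K → queue [R, M, I, J, D, P, Q]
Visit R → queue [M, I, J, D, P, Q]
Visit M → queue [I, J, D, P, Q]
Visit I → queue [J, D, P, Q]
Visit J → queue [D, P, Q]
Visit D → queue [P, Q]
Visit P; enqueue H → queue [Q, H]
Visit Q → queue [H]
Visit H → queue []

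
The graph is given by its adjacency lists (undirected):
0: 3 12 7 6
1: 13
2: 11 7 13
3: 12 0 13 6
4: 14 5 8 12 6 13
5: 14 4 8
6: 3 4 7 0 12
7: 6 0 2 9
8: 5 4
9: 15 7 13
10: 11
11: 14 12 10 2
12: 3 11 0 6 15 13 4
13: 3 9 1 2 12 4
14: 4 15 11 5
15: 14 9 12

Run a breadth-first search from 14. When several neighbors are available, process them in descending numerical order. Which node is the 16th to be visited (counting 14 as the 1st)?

Visit 14; enqueue 15, 11, 5, 4 → queue [15, 11, 5, 4]
Visit 15; enqueue 12, 9 → queue [11, 5, 4, 12, 9]
Visit 11; enqueue 10, 2 → queue [5, 4, 12, 9, 10, 2]
Visit 5; enqueue 8 → queue [4, 12, 9, 10, 2, 8]
Visit 4; enqueue 13, 6 → queue [12, 9, 10, 2, 8, 13, 6]
Visit 12; enqueue 3, 0 → queue [9, 10, 2, 8, 13, 6, 3, 0]
Visit 9; enqueue 7 → queue [10, 2, 8, 13, 6, 3, 0, 7]
Visit 10 → queue [2, 8, 13, 6, 3, 0, 7]
Visit 2 → queue [8, 13, 6, 3, 0, 7]
Visit 8 → queue [13, 6, 3, 0, 7]
Visit 13; enqueue 1 → queue [6, 3, 0, 7, 1]
Visit 6 → queue [3, 0, 7, 1]
Visit 3 → queue [0, 7, 1]
Visit 0 → queue [7, 1]
Visit 7 → queue [1]
Visit 1 → queue []

Visit order: 14, 15, 11, 5, 4, 12, 9, 10, 2, 8, 13, 6, 3, 0, 7, 1

1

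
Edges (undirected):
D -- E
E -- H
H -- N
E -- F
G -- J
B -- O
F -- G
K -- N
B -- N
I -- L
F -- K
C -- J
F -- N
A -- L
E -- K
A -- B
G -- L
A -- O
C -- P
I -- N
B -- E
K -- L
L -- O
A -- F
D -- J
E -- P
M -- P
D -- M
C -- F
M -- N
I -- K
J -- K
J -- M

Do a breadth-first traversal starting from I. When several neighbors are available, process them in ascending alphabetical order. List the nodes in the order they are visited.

I K L N E F J A G O B H M D P C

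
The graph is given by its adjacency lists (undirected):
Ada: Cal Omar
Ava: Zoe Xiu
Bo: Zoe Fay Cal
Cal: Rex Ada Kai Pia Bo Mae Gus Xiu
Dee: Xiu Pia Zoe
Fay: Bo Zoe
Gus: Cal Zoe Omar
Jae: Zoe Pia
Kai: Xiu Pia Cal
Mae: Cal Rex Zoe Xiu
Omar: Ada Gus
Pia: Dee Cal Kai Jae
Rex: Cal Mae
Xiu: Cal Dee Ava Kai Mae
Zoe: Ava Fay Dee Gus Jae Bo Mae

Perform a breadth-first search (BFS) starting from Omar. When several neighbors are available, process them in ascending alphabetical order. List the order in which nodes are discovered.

Omar → Ada → Gus → Cal → Zoe → Bo → Kai → Mae → Pia → Rex → Xiu → Ava → Dee → Fay → Jae

Visit Omar; enqueue Ada, Gus → queue [Ada, Gus]
Visit Ada; enqueue Cal → queue [Gus, Cal]
Visit Gus; enqueue Zoe → queue [Cal, Zoe]
Visit Cal; enqueue Bo, Kai, Mae, Pia, Rex, Xiu → queue [Zoe, Bo, Kai, Mae, Pia, Rex, Xiu]
Visit Zoe; enqueue Ava, Dee, Fay, Jae → queue [Bo, Kai, Mae, Pia, Rex, Xiu, Ava, Dee, Fay, Jae]
Visit Bo → queue [Kai, Mae, Pia, Rex, Xiu, Ava, Dee, Fay, Jae]
Visit Kai → queue [Mae, Pia, Rex, Xiu, Ava, Dee, Fay, Jae]
Visit Mae → queue [Pia, Rex, Xiu, Ava, Dee, Fay, Jae]
Visit Pia → queue [Rex, Xiu, Ava, Dee, Fay, Jae]
Visit Rex → queue [Xiu, Ava, Dee, Fay, Jae]
Visit Xiu → queue [Ava, Dee, Fay, Jae]
Visit Ava → queue [Dee, Fay, Jae]
Visit Dee → queue [Fay, Jae]
Visit Fay → queue [Jae]
Visit Jae → queue []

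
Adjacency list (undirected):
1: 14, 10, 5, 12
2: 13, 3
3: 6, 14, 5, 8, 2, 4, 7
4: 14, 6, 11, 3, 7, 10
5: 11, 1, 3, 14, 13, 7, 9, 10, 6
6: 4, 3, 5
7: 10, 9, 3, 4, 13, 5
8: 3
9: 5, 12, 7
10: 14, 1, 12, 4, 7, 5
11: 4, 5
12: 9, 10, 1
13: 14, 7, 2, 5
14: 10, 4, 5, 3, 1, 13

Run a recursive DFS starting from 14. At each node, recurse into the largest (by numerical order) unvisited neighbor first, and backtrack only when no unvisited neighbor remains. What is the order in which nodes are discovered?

Visit 14
14 → 13
13 → 7
7 → 10
10 → 12
12 → 9
9 → 5
5 → 11
11 → 4
4 → 6
6 → 3
3 → 8
3 → 2
5 → 1

14 13 7 10 12 9 5 11 4 6 3 8 2 1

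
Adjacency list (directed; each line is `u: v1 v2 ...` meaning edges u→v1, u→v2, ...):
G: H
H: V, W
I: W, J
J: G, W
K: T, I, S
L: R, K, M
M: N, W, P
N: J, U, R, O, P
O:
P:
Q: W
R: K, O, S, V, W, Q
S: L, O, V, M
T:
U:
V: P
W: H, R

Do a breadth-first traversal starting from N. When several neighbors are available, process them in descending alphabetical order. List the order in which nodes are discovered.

N → U → R → P → O → J → W → V → S → Q → K → G → H → M → L → T → I

Visit N; enqueue U, R, P, O, J → queue [U, R, P, O, J]
Visit U → queue [R, P, O, J]
Visit R; enqueue W, V, S, Q, K → queue [P, O, J, W, V, S, Q, K]
Visit P → queue [O, J, W, V, S, Q, K]
Visit O → queue [J, W, V, S, Q, K]
Visit J; enqueue G → queue [W, V, S, Q, K, G]
Visit W; enqueue H → queue [V, S, Q, K, G, H]
Visit V → queue [S, Q, K, G, H]
Visit S; enqueue M, L → queue [Q, K, G, H, M, L]
Visit Q → queue [K, G, H, M, L]
Visit K; enqueue T, I → queue [G, H, M, L, T, I]
Visit G → queue [H, M, L, T, I]
Visit H → queue [M, L, T, I]
Visit M → queue [L, T, I]
Visit L → queue [T, I]
Visit T → queue [I]
Visit I → queue []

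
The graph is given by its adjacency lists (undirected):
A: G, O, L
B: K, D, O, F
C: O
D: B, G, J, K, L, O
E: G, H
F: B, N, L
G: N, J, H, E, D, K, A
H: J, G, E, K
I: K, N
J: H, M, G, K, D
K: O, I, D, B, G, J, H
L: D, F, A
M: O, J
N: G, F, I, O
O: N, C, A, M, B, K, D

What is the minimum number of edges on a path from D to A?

2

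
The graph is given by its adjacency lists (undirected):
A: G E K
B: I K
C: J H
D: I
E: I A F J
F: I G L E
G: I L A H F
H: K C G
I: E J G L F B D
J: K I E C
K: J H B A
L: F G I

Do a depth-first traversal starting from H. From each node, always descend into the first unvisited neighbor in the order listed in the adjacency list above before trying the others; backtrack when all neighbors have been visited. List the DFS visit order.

Visit H
H → K
K → J
J → I
I → E
E → A
A → G
G → L
L → F
I → B
I → D
J → C

H, K, J, I, E, A, G, L, F, B, D, C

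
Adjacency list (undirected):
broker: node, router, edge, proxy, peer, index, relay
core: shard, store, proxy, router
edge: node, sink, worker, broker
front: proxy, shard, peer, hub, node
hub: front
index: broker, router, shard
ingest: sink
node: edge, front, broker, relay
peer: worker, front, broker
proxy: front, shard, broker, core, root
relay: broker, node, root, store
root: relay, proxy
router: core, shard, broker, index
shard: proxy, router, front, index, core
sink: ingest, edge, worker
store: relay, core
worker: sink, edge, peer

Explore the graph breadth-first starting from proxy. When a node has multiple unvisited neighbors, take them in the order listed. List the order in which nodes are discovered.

proxy → front → shard → broker → core → root → peer → hub → node → router → index → edge → relay → store → worker → sink → ingest

Visit proxy; enqueue front, shard, broker, core, root → queue [front, shard, broker, core, root]
Visit front; enqueue peer, hub, node → queue [shard, broker, core, root, peer, hub, node]
Visit shard; enqueue router, index → queue [broker, core, root, peer, hub, node, router, index]
Visit broker; enqueue edge, relay → queue [core, root, peer, hub, node, router, index, edge, relay]
Visit core; enqueue store → queue [root, peer, hub, node, router, index, edge, relay, store]
Visit root → queue [peer, hub, node, router, index, edge, relay, store]
Visit peer; enqueue worker → queue [hub, node, router, index, edge, relay, store, worker]
Visit hub → queue [node, router, index, edge, relay, store, worker]
Visit node → queue [router, index, edge, relay, store, worker]
Visit router → queue [index, edge, relay, store, worker]
Visit index → queue [edge, relay, store, worker]
Visit edge; enqueue sink → queue [relay, store, worker, sink]
Visit relay → queue [store, worker, sink]
Visit store → queue [worker, sink]
Visit worker → queue [sink]
Visit sink; enqueue ingest → queue [ingest]
Visit ingest → queue []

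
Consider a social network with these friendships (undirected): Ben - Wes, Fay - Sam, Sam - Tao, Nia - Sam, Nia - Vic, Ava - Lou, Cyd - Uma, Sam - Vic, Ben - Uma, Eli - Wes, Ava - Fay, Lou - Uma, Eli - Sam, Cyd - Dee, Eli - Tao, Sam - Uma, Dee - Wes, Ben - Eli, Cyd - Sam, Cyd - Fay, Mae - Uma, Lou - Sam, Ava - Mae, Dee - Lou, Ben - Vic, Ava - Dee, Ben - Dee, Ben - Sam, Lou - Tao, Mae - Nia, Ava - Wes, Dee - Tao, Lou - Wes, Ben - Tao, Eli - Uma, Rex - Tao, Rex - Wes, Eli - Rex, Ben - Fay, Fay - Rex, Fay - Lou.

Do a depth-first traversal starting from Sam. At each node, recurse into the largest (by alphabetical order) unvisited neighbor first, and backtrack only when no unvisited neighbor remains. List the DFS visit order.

Sam -> Vic -> Nia -> Mae -> Uma -> Lou -> Wes -> Rex -> Tao -> Eli -> Ben -> Fay -> Cyd -> Dee -> Ava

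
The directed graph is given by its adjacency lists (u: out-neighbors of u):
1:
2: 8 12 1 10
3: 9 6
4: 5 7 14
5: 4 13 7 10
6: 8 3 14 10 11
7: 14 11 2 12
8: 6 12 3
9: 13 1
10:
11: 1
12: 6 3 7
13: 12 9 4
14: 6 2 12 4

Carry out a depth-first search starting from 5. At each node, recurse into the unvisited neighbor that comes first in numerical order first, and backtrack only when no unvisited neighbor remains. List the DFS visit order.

Visit 5
5 → 4
4 → 7
7 → 2
2 → 1
2 → 8
8 → 3
3 → 6
6 → 10
6 → 11
6 → 14
14 → 12
3 → 9
9 → 13

5 4 7 2 1 8 3 6 10 11 14 12 9 13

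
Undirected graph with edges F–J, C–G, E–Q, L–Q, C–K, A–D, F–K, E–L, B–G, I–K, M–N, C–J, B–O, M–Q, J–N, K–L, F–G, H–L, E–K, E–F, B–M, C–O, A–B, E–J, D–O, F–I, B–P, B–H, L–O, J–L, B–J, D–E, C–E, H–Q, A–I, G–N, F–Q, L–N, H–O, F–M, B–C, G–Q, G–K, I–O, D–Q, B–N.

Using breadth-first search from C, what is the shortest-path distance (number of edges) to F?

2

Level 0: C
Level 1: B, E, G, J, K, O
Level 2: A, D, F, H, I, L, M, N, P, Q
F first appears at level 2.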